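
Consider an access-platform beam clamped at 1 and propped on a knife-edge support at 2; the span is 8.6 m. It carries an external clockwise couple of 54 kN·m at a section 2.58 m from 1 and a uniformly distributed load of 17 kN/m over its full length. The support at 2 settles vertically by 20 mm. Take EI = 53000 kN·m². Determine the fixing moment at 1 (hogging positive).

Release the roller at 2. Primary structure: cantilever fixed at 1.
Downward deflection at the released point 2 due to the loads:
  clockwise couple 54 at a = 2.58: M₀a(2L − a)/(2EI) = 1018/EI
  UDL 17: wL⁴/(8EI) = 11624/EI
  δ_0 = 12642/EI
Tip deflection under a unit load at 2: L³/(3EI) = 212/EI.
With EI = 53000 kN·m²: δ_0 = 0.23853 m and δ_{22} = 0.004 m/kN.
Compatibility — the beam at 2 must follow the support down by 0.02 m: δ_0 − R_2·δ_{22} = 0.02, so R_2 = (0.23853 − 0.02)/0.004 = 54.63 kN.
Moment equilibrium about 1: M_1 = Σ(load moments about 1) − R_2·L = 682.7 − 54.63×8.6 = 212.9 kN·m.

M_1 = 212.9 kN·m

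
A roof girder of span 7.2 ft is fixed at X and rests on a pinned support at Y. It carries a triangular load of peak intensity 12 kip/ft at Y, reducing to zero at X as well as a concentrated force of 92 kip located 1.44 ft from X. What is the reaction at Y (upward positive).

R_Y = 28.91 kip

Choose R_Y as the redundant. The primary structure is the cantilever fixed at X.
Primary-structure tip deflection at Y by superposition:
  triangular load, peak 12 at the free end: 11w₀L⁴/(120EI) = 2956/EI
  point load 92 at a = 1.44: Pa²(3L − a)/(6EI) = 641/EI
  δ_0 = 3597/EI
Flexibility coefficient — unit upward force at Y: δ_{YY} = L³/(3EI) = 124.4/EI.
Compatibility at Y: δ_0 − R_Y·δ_{YY} = 0, so R_Y = 3597/124.4 = 28.91 kip.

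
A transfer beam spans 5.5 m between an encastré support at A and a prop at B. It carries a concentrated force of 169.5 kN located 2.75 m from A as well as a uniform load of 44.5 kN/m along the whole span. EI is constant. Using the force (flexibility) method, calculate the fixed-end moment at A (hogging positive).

M_A = 343.1 kN·m

Take the reaction at B as the redundant and release it; the primary structure is a cantilever fixed at A.
Free-end deflection of the primary structure under the applied loading (downward +):
  point load 169.5 at a = 2.75: Pa²(3L − a)/(6EI) = 2938/EI
  UDL 44.5: wL⁴/(8EI) = 5090/EI
  δ_0 = 8028/EI
Tip deflection under a unit load at B: L³/(3EI) = 55.46/EI.
The prop prevents deflection at B: R_B = δ_0/δ_{BB} = 8028/55.46 = 144.8 kN.
Moment equilibrium about A: M_A = Σ(load moments about A) − R_B·L = 1139 − 144.8×5.5 = 343.1 kN·m.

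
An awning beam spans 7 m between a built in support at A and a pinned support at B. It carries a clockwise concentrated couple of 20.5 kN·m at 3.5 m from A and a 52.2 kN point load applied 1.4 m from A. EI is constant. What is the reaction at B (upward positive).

R_B = 6.218 kN

Release the roller at B. Primary structure: cantilever fixed at A.
Deflection at B on the released cantilever, summing each load's contribution:
  clockwise couple 20.5 at a = 3.5: M₀a(2L − a)/(2EI) = 376.7/EI
  point load 52.2 at a = 1.4: Pa²(3L − a)/(6EI) = 334.2/EI
  δ_0 = 710.9/EI
Flexibility coefficient — unit upward force at B: δ_{BB} = L³/(3EI) = 114.3/EI.
The prop prevents deflection at B: R_B = δ_0/δ_{BB} = 710.9/114.3 = 6.218 kN.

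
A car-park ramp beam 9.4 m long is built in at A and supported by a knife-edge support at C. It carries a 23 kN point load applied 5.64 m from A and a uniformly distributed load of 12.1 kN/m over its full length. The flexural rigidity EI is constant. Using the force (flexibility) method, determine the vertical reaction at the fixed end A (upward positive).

R_A = 84.15 kN

Choose R_C as the redundant. The primary structure is the cantilever fixed at A.
Primary-structure tip deflection at C by superposition:
  point load 23 at a = 5.64: Pa²(3L − a)/(6EI) = 2751/EI
  UDL 12.1: wL⁴/(8EI) = 11809/EI
  δ_0 = 14560/EI
Tip deflection under a unit load at C: L³/(3EI) = 276.9/EI.
Compatibility at C: δ_0 − R_C·δ_{CC} = 0, so R_C = 14560/276.9 = 52.59 kN.
Vertical equilibrium: R_A = ΣP − R_C = 136.7 − 52.59 = 84.15 kN.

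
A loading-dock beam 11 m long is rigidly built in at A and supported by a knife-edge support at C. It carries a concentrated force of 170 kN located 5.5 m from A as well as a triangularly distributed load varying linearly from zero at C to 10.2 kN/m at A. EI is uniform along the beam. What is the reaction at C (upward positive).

R_C = 64.34 kN

Release the roller at C. Primary structure: cantilever fixed at A.
Deflection at C on the released cantilever, summing each load's contribution:
  point load 170 at a = 5.5: Pa²(3L − a)/(6EI) = 23570/EI
  triangular load, peak 10.2 at the fixed end: w₀L⁴/(30EI) = 4978/EI
  δ_0 = 28548/EI
Tip deflection under a unit load at C: L³/(3EI) = 443.7/EI.
The prop prevents deflection at C: R_C = δ_0/δ_{CC} = 28548/443.7 = 64.34 kN.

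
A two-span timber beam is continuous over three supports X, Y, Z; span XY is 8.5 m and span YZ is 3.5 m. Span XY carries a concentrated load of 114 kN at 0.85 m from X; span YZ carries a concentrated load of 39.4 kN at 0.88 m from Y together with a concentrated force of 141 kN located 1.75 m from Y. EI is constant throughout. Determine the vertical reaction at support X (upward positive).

R_X = 94.65 kN

Take M_Y as the redundant. Released structure: two simple spans XY and YZ with a hinge at Y.
Discontinuity in slope at Y on the released structure — sum the simple-span end rotations:
  span XY: point load 114 at a = 0.85: Pab(L + a)/(6LEI) = 135.9/EI
  span YZ: point load 39.4 at a = 0.88: Pab(L + b)/(6LEI) = 26.47/EI
  span YZ: point load 141 at a = 1.75: Pab(L + b)/(6LEI) = 108/EI
  relative rotation θ_0 = (135.9 + 134.4)/EI = 270.3/EI
A unit hogging moment at Y produces rotation L₁/(3EI) + L₂/(3EI) = 4/EI.
Compatibility: M_Y·(L₁+L₂)/(3EI) = θ_0, giving M_Y = 67.58 kN·m (hogging).
Span XY, ΣM about X with M_Y applied at Y: R_Y^{XY}·8.5 = 96.9 + 67.58, so R_Y^{XY} = 19.35 kN and R_X = 114 − 19.35 = 94.65 kN.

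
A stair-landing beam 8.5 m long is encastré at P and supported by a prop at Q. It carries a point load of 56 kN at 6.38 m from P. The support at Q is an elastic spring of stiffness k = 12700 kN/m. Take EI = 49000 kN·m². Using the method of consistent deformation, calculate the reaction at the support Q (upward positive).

Take the reaction at Q as the redundant and release it; the primary structure is a cantilever fixed at P.
Downward deflection at the released point Q due to the loads:
  point load 56 at a = 6.38: Pa²(3L − a)/(6EI) = 7264/EI
Tip deflection under a unit load at Q: L³/(3EI) = 204.7/EI.
With EI = 49000 kN·m²: δ_0 = 0.14824 m and δ_{QQ} = 0.004178 m/kN.
Compatibility — the spring shortens by R_Q/k under the reaction it provides: δ_0 − R_Q·δ_{QQ} = R_Q/k. With 1/k = 0.000079 m/kN, R_Q = δ_0 / (δ_{QQ} + 1/k) = 0.14824 / (0.004178 + 0.000079) = 34.83 kN.

R_Q = 34.83 kN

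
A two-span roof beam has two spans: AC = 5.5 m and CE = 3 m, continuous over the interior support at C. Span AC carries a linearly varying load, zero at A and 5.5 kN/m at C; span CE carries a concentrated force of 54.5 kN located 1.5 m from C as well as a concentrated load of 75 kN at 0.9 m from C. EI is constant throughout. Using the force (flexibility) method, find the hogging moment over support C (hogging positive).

M_C = 32.17 kN·m

Take M_C as the redundant. Released structure: two simple spans AC and CE with a hinge at C.
End slopes at the hinge C, treating each span as simply supported:
  span AC: triangular load, peak 5.5: w₀L³/(45EI) = 20.33/EI
  span CE: point load 54.5 at a = 1.5: Pab(L + b)/(6LEI) = 30.66/EI
  span CE: point load 75 at a = 0.9: Pab(L + b)/(6LEI) = 40.16/EI
  relative rotation θ_0 = (20.33 + 70.82)/EI = 91.15/EI
A unit hogging moment at C produces rotation L₁/(3EI) + L₂/(3EI) = 2.833/EI.
Compatibility: M_C·(L₁+L₂)/(3EI) = θ_0, giving M_C = 32.17 kN·m (hogging).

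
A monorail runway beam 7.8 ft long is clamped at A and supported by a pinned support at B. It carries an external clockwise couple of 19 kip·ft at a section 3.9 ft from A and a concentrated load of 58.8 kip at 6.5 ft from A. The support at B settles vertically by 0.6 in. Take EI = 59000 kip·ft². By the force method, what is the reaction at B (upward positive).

R_B = 28.33 kip

Choose R_B as the redundant. The primary structure is the cantilever fixed at A.
Deflection at B on the released cantilever, summing each load's contribution:
  clockwise couple 19 at a = 3.9: M₀a(2L − a)/(2EI) = 433.5/EI
  point load 58.8 at a = 6.5: Pa²(3L − a)/(6EI) = 6997/EI
  δ_0 = 7431/EI
Tip deflection under a unit load at B: L³/(3EI) = 158.2/EI.
With EI = 59000 kip·ft²: δ_0 = 0.12595 ft and δ_{BB} = 0.002681 ft/kip.
Compatibility — the beam at B must follow the support down by 0.05 ft: δ_0 − R_B·δ_{BB} = 0.05, so R_B = (0.12595 − 0.05)/0.002681 = 28.33 kip.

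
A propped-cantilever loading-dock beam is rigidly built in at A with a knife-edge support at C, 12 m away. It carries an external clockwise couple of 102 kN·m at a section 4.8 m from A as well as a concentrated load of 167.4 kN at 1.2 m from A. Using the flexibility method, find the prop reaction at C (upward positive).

R_C = 10.59 kN

Choose R_C as the redundant. The primary structure is the cantilever fixed at A.
Downward deflection at the released point C due to the loads:
  clockwise couple 102 at a = 4.8: M₀a(2L − a)/(2EI) = 4700/EI
  point load 167.4 at a = 1.2: Pa²(3L − a)/(6EI) = 1398/EI
  δ_0 = 6098/EI
Flexibility coefficient — unit upward force at C: δ_{CC} = L³/(3EI) = 576/EI.
The prop prevents deflection at C: R_C = δ_0/δ_{CC} = 6098/576 = 10.59 kN.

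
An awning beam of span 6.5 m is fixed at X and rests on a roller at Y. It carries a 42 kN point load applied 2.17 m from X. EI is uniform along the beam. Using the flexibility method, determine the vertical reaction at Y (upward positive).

Take the reaction at Y as the redundant and release it; the primary structure is a cantilever fixed at X.
Primary-structure tip deflection at Y by superposition:
  point load 42 at a = 2.17: Pa²(3L − a)/(6EI) = 571.2/EI
Tip deflection under a unit load at Y: L³/(3EI) = 91.54/EI.
The prop prevents deflection at Y: R_Y = δ_0/δ_{YY} = 571.2/91.54 = 6.24 kN.

R_Y = 6.24 kN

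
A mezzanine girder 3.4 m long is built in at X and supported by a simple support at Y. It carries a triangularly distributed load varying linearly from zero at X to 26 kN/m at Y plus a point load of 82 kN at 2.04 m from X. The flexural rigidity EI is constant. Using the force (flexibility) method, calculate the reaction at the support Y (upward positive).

R_Y = 59.73 kN

Remove the prop at Y; the released (primary) structure is a cantilever built in at X.
Deflection at Y on the released cantilever, summing each load's contribution:
  triangular load, peak 26 at the free end: 11w₀L⁴/(120EI) = 318.5/EI
  point load 82 at a = 2.04: Pa²(3L − a)/(6EI) = 464.1/EI
  δ_0 = 782.6/EI
Tip deflection under a unit load at Y: L³/(3EI) = 13.1/EI.
The prop prevents deflection at Y: R_Y = δ_0/δ_{YY} = 782.6/13.1 = 59.73 kN.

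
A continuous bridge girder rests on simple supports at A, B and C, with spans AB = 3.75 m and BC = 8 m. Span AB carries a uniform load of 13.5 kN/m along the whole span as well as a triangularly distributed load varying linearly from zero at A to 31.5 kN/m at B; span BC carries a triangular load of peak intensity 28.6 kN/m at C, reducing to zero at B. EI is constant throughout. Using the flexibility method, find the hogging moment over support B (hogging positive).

M_B = 89.7 kN·m

Insert a hinge at B; M_B is the redundant, and each span becomes simply supported.
Discontinuity in slope at B on the released structure — sum the simple-span end rotations:
  span AB: UDL 13.5: wL³/(24EI) = 29.66/EI
  span AB: triangular load, peak 31.5: w₀L³/(45EI) = 36.91/EI
  span BC: triangular load, peak 28.6: 7w₀L³/(360EI) = 284.7/EI
  relative rotation θ_0 = (66.58 + 284.7)/EI = 351.3/EI
A unit hogging moment at B produces rotation L₁/(3EI) + L₂/(3EI) = 3.917/EI.
Slope continuity at B: θ_0 = M_B·3.917/EI, so M_B = 351.3/3.917 = 89.7 kN·m (hogging).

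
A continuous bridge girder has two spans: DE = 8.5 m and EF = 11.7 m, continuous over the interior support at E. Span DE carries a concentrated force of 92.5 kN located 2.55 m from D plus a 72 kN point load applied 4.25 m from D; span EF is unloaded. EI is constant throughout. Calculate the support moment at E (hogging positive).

M_E = 93.45 kN·m

Take M_E as the redundant. Released structure: two simple spans DE and EF with a hinge at E.
End slopes at the hinge E, treating each span as simply supported:
  span DE: point load 92.5 at a = 2.55: Pab(L + a)/(6LEI) = 304.1/EI
  span DE: point load 72 at a = 4.25: Pab(L + a)/(6LEI) = 325.1/EI
  relative rotation θ_0 = (629.2 + 0)/EI = 629.2/EI
A unit hogging moment at E produces rotation L₁/(3EI) + L₂/(3EI) = 6.733/EI.
Slope continuity at E: θ_0 = M_E·6.733/EI, so M_E = 629.2/6.733 = 93.45 kN·m (hogging).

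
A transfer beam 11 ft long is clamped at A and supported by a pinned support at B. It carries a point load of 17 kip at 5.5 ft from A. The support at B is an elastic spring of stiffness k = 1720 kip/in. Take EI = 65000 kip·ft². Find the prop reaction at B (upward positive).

Release the roller at B. Primary structure: cantilever fixed at A.
Downward deflection at the released point B due to the loads:
  point load 17 at a = 5.5: Pa²(3L − a)/(6EI) = 2357/EI
Tip deflection under a unit load at B: L³/(3EI) = 443.7/EI.
With EI = 65000 kip·ft²: δ_0 = 0.036261 ft and δ_{BB} = 0.006826 ft/kip.
Compatibility — the spring shortens by R_B/k under the reaction it provides: δ_0 − R_B·δ_{BB} = R_B/k. With 1/k = 1/(1720×12) ft/kip = 0.000048 ft/kip, R_B = δ_0 / (δ_{BB} + 1/k) = 0.036261 / (0.006826 + 0.000048) = 5.275 kip.

R_B = 5.275 kip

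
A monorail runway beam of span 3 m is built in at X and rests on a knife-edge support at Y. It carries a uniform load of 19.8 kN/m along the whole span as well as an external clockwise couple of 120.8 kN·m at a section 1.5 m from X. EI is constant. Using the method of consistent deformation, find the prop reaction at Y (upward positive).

Take the reaction at Y as the redundant and release it; the primary structure is a cantilever fixed at X.
Deflection at Y on the released cantilever, summing each load's contribution:
  UDL 19.8: wL⁴/(8EI) = 200.5/EI
  clockwise couple 120.8 at a = 1.5: M₀a(2L − a)/(2EI) = 407.7/EI
  δ_0 = 608.2/EI
Tip deflection under a unit load at Y: L³/(3EI) = 9/EI.
Compatibility at Y: δ_0 − R_Y·δ_{YY} = 0, so R_Y = 608.2/9 = 67.58 kN.

R_Y = 67.58 kN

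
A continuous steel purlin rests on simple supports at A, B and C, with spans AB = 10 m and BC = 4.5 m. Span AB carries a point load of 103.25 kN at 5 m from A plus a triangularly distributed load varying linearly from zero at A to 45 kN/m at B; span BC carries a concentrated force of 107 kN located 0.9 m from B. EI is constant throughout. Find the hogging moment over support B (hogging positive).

M_B = 361.9 kN·m

Release continuity at B by inserting a hinge; the redundant is the internal moment M_B. The primary structure is two simply-supported spans AB and BC.
End slopes at the hinge B, treating each span as simply supported:
  span AB: point load 103.25 at a = 5: Pab(L + a)/(6LEI) = 645.3/EI
  span AB: triangular load, peak 45: w₀L³/(45EI) = 1000/EI
  span BC: point load 107 at a = 0.9: Pab(L + b)/(6LEI) = 104/EI
  relative rotation θ_0 = (1645 + 104)/EI = 1749/EI
A unit hogging moment at B produces rotation L₁/(3EI) + L₂/(3EI) = 4.833/EI.
Compatibility: M_B·(L₁+L₂)/(3EI) = θ_0, giving M_B = 361.9 kN·m (hogging).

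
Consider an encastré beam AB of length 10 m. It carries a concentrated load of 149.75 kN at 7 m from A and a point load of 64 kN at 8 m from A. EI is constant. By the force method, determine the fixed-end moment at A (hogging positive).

Release both end moments; the primary structure is a simply-supported span AB with redundants M_A and M_B.
On the primary (simply-supported) span, the end slopes from the loading are:
  at A: point load 149.75 at a = 7: Pab(L + b)/(6LEI) = 681.4/EI
  at B: point load 149.75 at a = 7: Pab(L + a)/(6LEI) = 891/EI
  at A: point load 64 at a = 8: Pab(L + b)/(6LEI) = 204.8/EI
  at B: point load 64 at a = 8: Pab(L + a)/(6LEI) = 307.2/EI
  θ_A0 = 886.2/EI,  θ_B0 = 1198/EI
Flexibility coefficients: a unit moment at one end gives L/(3EI) there and L/(6EI) at the far end, so f₁₁ = f₂₂ = 3.333/EI and f₁₂ = f₂₁ = 1.667/EI.
Compatibility — zero rotation at each built-in end:
  3.333 M_A + 1.667 M_B = 886.2
  1.667 M_A + 3.333 M_B = 1198
Solving the pair gives M_A = 114.8 kN·m and M_B = 302.1 kN·m (hogging).

M_A = 114.8 kN·m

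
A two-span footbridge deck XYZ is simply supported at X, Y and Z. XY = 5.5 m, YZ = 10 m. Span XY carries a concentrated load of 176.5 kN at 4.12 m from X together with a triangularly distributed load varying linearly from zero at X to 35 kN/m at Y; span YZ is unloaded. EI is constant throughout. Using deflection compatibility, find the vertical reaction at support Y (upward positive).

Release continuity at Y by inserting a hinge; the redundant is the internal moment M_Y. The primary structure is two simply-supported spans XY and YZ.
Rotations at Y on the released spans (each span's end-slope, ×1/EI):
  span XY: point load 176.5 at a = 4.12: Pab(L + a)/(6LEI) = 292.5/EI
  span XY: triangular load, peak 35: w₀L³/(45EI) = 129.4/EI
  relative rotation θ_0 = (421.9 + 0)/EI = 421.9/EI
A unit hogging moment at Y produces rotation L₁/(3EI) + L₂/(3EI) = 5.167/EI.
Slope continuity at Y: θ_0 = M_Y·5.167/EI, so M_Y = 421.9/5.167 = 81.67 kN·m (hogging).
Span XY, ΣM about X with M_Y applied at Y: R_Y^{XY}·5.5 = 1080 + 81.67, so R_Y^{XY} = 211.2 kN and R_X = 272.8 − 211.2 = 61.52 kN.
Span YZ, ΣM about Z: R_Y^{YZ}·10 = 0 + 81.67, so R_Y^{YZ} = 8.167 kN and R_Z = 0 − 8.167 = -8.167 kN.
R_Y = 211.2 + 8.167 = 219.4 kN.

R_Y = 219.4 kN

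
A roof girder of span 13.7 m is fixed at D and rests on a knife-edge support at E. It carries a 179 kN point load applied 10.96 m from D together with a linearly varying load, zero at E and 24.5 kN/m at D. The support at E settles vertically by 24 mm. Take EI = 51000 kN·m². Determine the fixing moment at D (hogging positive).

Release the roller at E. Primary structure: cantilever fixed at D.
Primary-structure tip deflection at E by superposition:
  point load 179 at a = 10.96: Pa²(3L − a)/(6EI) = 108011/EI
  triangular load, peak 24.5 at the fixed end: w₀L⁴/(30EI) = 28769/EI
  δ_0 = 136780/EI
Flexibility coefficient — unit upward force at E: δ_{EE} = L³/(3EI) = 857.1/EI.
With EI = 51000 kN·m²: δ_0 = 2.682 m and δ_{EE} = 0.016806 m/kN.
Compatibility — the beam at E must follow the support down by 0.024 m: δ_0 − R_E·δ_{EE} = 0.024, so R_E = (2.682 − 0.024)/0.016806 = 158.2 kN.
Moment equilibrium about D: M_D = Σ(load moments about D) − R_E·L = 2728 − 158.2×13.7 = 561.5 kN·m.

M_D = 561.5 kN·m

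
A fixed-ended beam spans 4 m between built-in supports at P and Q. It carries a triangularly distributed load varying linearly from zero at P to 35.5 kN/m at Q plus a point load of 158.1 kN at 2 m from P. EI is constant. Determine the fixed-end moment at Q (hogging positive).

M_Q = 107.5 kN·m

Release both end moments; the primary structure is a simply-supported span PQ with redundants M_P and M_Q.
Simple-span end rotations at P and Q under the given loads:
  at P: triangular load, peak 35.5: 7w₀L³/(360EI) = 44.18/EI
  at Q: triangular load, peak 35.5: w₀L³/(45EI) = 50.49/EI
  at P: point load 158.1 at a = 2: Pab(L + b)/(6LEI) = 158.1/EI
  at Q: point load 158.1 at a = 2: Pab(L + a)/(6LEI) = 158.1/EI
  θ_P0 = 202.3/EI,  θ_Q0 = 208.6/EI
Flexibility coefficients: a unit moment at one end gives L/(3EI) there and L/(6EI) at the far end, so f₁₁ = f₂₂ = 1.333/EI and f₁₂ = f₂₁ = 0.6667/EI.
Compatibility — zero rotation at each built-in end:
  1.333 M_P + 0.6667 M_Q = 202.3
  0.6667 M_P + 1.333 M_Q = 208.6
Solving the pair gives M_P = 97.98 kN·m and M_Q = 107.5 kN·m (hogging).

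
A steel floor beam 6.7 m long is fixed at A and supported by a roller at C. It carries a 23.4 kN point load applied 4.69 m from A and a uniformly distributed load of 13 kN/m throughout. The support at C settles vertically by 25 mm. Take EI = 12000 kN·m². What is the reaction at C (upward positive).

R_C = 42.86 kN

Remove the prop at C; the released (primary) structure is a cantilever built in at A.
Downward deflection at the released point C due to the loads:
  point load 23.4 at a = 4.69: Pa²(3L − a)/(6EI) = 1322/EI
  UDL 13: wL⁴/(8EI) = 3275/EI
  δ_0 = 4597/EI
Tip deflection under a unit load at C: L³/(3EI) = 100.3/EI.
With EI = 12000 kN·m²: δ_0 = 0.38304 m and δ_{CC} = 0.008355 m/kN.
Compatibility — the beam at C must follow the support down by 0.025 m: δ_0 − R_C·δ_{CC} = 0.025, so R_C = (0.38304 − 0.025)/0.008355 = 42.86 kN.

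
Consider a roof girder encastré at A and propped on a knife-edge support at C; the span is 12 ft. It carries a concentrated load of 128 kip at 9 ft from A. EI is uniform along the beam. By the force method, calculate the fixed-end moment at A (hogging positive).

Take the reaction at C as the redundant and release it; the primary structure is a cantilever fixed at A.
Downward deflection at the released point C due to the loads:
  point load 128 at a = 9: Pa²(3L − a)/(6EI) = 46656/EI
Flexibility coefficient — unit upward force at C: δ_{CC} = L³/(3EI) = 576/EI.
Compatibility at C: δ_0 − R_C·δ_{CC} = 0, so R_C = 46656/576 = 81 kip.
Moment equilibrium about A: M_A = Σ(load moments about A) − R_C·L = 1152 − 81×12 = 180 kip·ft.

M_A = 180 kip·ft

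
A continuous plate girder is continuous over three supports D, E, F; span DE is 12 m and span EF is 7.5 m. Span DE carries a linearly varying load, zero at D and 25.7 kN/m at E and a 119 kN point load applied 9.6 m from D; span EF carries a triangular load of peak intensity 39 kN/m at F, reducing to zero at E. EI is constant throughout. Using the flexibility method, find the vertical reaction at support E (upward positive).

Insert a hinge at E; M_E is the redundant, and each span becomes simply supported.
Discontinuity in slope at E on the released structure — sum the simple-span end rotations:
  span DE: triangular load, peak 25.7: w₀L³/(45EI) = 986.9/EI
  span DE: point load 119 at a = 9.6: Pab(L + a)/(6LEI) = 822.5/EI
  span EF: triangular load, peak 39: 7w₀L³/(360EI) = 319.9/EI
  relative rotation θ_0 = (1809 + 319.9)/EI = 2129/EI
A unit hogging moment at E produces rotation L₁/(3EI) + L₂/(3EI) = 6.5/EI.
Compatibility: M_E·(L₁+L₂)/(3EI) = θ_0, giving M_E = 327.6 kN·m (hogging).
Span DE, ΣM about D with M_E applied at E: R_E^{DE}·12 = 2376 + 327.6, so R_E^{DE} = 225.3 kN and R_D = 273.2 − 225.3 = 47.9 kN.
Span EF, ΣM about F: R_E^{EF}·7.5 = 365.6 + 327.6, so R_E^{EF} = 92.43 kN and R_F = 146.2 − 92.43 = 53.82 kN.
R_E = 225.3 + 92.43 = 317.7 kN.

R_E = 317.7 kN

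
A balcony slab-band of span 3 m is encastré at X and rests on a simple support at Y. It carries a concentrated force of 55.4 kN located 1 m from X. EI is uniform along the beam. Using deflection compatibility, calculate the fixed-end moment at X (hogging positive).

Release the roller at Y. Primary structure: cantilever fixed at X.
Deflection at Y on the released cantilever, summing each load's contribution:
  point load 55.4 at a = 1: Pa²(3L − a)/(6EI) = 73.87/EI
Flexibility coefficient — unit upward force at Y: δ_{YY} = L³/(3EI) = 9/EI.
The prop prevents deflection at Y: R_Y = δ_0/δ_{YY} = 73.87/9 = 8.207 kN.
Moment equilibrium about X: M_X = Σ(load moments about X) − R_Y·L = 55.4 − 8.207×3 = 30.78 kN·m.

M_X = 30.78 kN·m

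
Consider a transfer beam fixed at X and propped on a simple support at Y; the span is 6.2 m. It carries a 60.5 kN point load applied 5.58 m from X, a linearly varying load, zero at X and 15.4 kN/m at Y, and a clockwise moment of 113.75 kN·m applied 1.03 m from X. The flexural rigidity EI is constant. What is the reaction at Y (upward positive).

R_Y = 86.1 kN

Take the reaction at Y as the redundant and release it; the primary structure is a cantilever fixed at X.
Downward deflection at the released point Y due to the loads:
  point load 60.5 at a = 5.58: Pa²(3L − a)/(6EI) = 4088/EI
  triangular load, peak 15.4 at the free end: 11w₀L⁴/(120EI) = 2086/EI
  clockwise couple 113.75 at a = 1.03: M₀a(2L − a)/(2EI) = 666.1/EI
  δ_0 = 6840/EI
Tip deflection under a unit load at Y: L³/(3EI) = 79.44/EI.
Compatibility at Y: δ_0 − R_Y·δ_{YY} = 0, so R_Y = 6840/79.44 = 86.1 kN.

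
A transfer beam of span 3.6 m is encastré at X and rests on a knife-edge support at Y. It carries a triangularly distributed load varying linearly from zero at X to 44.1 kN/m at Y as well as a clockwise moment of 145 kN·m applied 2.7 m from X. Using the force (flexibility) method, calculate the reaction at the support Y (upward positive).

Choose R_Y as the redundant. The primary structure is the cantilever fixed at X.
Free-end deflection of the primary structure under the applied loading (downward +):
  triangular load, peak 44.1 at the free end: 11w₀L⁴/(120EI) = 679/EI
  clockwise couple 145 at a = 2.7: M₀a(2L − a)/(2EI) = 880.9/EI
  δ_0 = 1560/EI
Flexibility coefficient — unit upward force at Y: δ_{YY} = L³/(3EI) = 15.55/EI.
The prop prevents deflection at Y: R_Y = δ_0/δ_{YY} = 1560/15.55 = 100.3 kN.

R_Y = 100.3 kN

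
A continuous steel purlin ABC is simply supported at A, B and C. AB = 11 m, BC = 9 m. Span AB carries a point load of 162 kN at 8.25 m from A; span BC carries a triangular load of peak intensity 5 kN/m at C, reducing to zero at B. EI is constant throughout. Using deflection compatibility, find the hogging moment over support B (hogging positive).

Take M_B as the redundant. Released structure: two simple spans AB and BC with a hinge at B.
Rotations at B on the released spans (each span's end-slope, ×1/EI):
  span AB: point load 162 at a = 8.25: Pab(L + a)/(6LEI) = 1072/EI
  span BC: triangular load, peak 5: 7w₀L³/(360EI) = 70.88/EI
  relative rotation θ_0 = (1072 + 70.88)/EI = 1143/EI
A unit hogging moment at B produces rotation L₁/(3EI) + L₂/(3EI) = 6.667/EI.
Compatibility: M_B·(L₁+L₂)/(3EI) = θ_0, giving M_B = 171.4 kN·m (hogging).

M_B = 171.4 kN·m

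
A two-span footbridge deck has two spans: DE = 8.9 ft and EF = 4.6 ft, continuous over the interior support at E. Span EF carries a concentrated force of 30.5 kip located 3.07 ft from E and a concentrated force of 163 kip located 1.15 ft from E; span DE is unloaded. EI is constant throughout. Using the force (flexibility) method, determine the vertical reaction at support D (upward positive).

Take M_E as the redundant. Released structure: two simple spans DE and EF with a hinge at E.
Discontinuity in slope at E on the released structure — sum the simple-span end rotations:
  span EF: point load 30.5 at a = 3.07: Pab(L + b)/(6LEI) = 31.82/EI
  span EF: point load 163 at a = 1.15: Pab(L + b)/(6LEI) = 188.6/EI
  relative rotation θ_0 = (0 + 220.4)/EI = 220.4/EI
A unit hogging moment at E produces rotation L₁/(3EI) + L₂/(3EI) = 4.5/EI.
Compatibility: M_E·(L₁+L₂)/(3EI) = θ_0, giving M_E = 48.99 kip·ft (hogging).
Span DE, ΣM about D with M_E applied at E: R_E^{DE}·8.9 = 0 + 48.99, so R_E^{DE} = 5.504 kip and R_D = 0 − 5.504 = -5.504 kip.

R_D = -5.504 kip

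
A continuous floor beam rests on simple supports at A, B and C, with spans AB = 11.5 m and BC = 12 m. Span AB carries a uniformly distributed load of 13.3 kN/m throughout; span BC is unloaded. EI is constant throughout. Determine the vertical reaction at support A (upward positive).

Release continuity at B by inserting a hinge; the redundant is the internal moment M_B. The primary structure is two simply-supported spans AB and BC.
Discontinuity in slope at B on the released structure — sum the simple-span end rotations:
  span AB: UDL 13.3: wL³/(24EI) = 842.8/EI
  relative rotation θ_0 = (842.8 + 0)/EI = 842.8/EI
A unit hogging moment at B produces rotation L₁/(3EI) + L₂/(3EI) = 7.833/EI.
Compatibility: M_B·(L₁+L₂)/(3EI) = θ_0, giving M_B = 107.6 kN·m (hogging).
Span AB, ΣM about A with M_B applied at B: R_B^{AB}·11.5 = 879.5 + 107.6, so R_B^{AB} = 85.83 kN and R_A = 152.9 − 85.83 = 67.12 kN.

R_A = 67.12 kN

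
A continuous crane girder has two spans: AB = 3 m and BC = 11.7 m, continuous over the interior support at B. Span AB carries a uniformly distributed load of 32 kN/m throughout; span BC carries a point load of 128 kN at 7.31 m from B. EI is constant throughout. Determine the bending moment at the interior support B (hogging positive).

Take M_B as the redundant. Released structure: two simple spans AB and BC with a hinge at B.
Rotations at B on the released spans (each span's end-slope, ×1/EI):
  span AB: UDL 32: wL³/(24EI) = 36/EI
  span BC: point load 128 at a = 7.31: Pab(L + b)/(6LEI) = 941.5/EI
  relative rotation θ_0 = (36 + 941.5)/EI = 977.5/EI
A unit hogging moment at B produces rotation L₁/(3EI) + L₂/(3EI) = 4.9/EI.
Compatibility: M_B·(L₁+L₂)/(3EI) = θ_0, giving M_B = 199.5 kN·m (hogging).

M_B = 199.5 kN·m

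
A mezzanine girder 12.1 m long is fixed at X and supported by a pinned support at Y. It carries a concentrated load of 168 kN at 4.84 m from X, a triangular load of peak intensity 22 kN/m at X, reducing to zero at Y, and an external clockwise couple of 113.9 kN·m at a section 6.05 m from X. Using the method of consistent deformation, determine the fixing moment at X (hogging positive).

M_X = 590.8 kN·m

Release the roller at Y. Primary structure: cantilever fixed at X.
Downward deflection at the released point Y due to the loads:
  point load 168 at a = 4.84: Pa²(3L − a)/(6EI) = 20635/EI
  triangular load, peak 22 at the fixed end: w₀L⁴/(30EI) = 15720/EI
  clockwise couple 113.9 at a = 6.05: M₀a(2L − a)/(2EI) = 6254/EI
  δ_0 = 42608/EI
Flexibility coefficient — unit upward force at Y: δ_{YY} = L³/(3EI) = 590.5/EI.
The prop prevents deflection at Y: R_Y = δ_0/δ_{YY} = 42608/590.5 = 72.15 kN.
Moment equilibrium about X: M_X = Σ(load moments about X) − R_Y·L = 1464 − 72.15×12.1 = 590.8 kN·m.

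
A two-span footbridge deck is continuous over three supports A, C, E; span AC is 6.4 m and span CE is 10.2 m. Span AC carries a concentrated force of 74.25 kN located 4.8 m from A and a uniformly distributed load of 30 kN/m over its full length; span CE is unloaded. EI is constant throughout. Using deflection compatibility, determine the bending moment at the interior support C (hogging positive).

M_C = 89.28 kN·m

Insert a hinge at C; M_C is the redundant, and each span becomes simply supported.
Discontinuity in slope at C on the released structure — sum the simple-span end rotations:
  span AC: point load 74.25 at a = 4.8: Pab(L + a)/(6LEI) = 166.3/EI
  span AC: UDL 30: wL³/(24EI) = 327.7/EI
  relative rotation θ_0 = (494 + 0)/EI = 494/EI
A unit hogging moment at C produces rotation L₁/(3EI) + L₂/(3EI) = 5.533/EI.
Compatibility: M_C·(L₁+L₂)/(3EI) = θ_0, giving M_C = 89.28 kN·m (hogging).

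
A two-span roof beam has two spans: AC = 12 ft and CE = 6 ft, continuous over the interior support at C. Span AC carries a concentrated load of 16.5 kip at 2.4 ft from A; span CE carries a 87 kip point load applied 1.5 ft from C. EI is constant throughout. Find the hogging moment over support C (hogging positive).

M_C = 41.22 kip·ft

Insert a hinge at C; M_C is the redundant, and each span becomes simply supported.
Rotations at C on the released spans (each span's end-slope, ×1/EI):
  span AC: point load 16.5 at a = 2.4: Pab(L + a)/(6LEI) = 76.03/EI
  span CE: point load 87 at a = 1.5: Pab(L + b)/(6LEI) = 171.3/EI
  relative rotation θ_0 = (76.03 + 171.3)/EI = 247.3/EI
A unit hogging moment at C produces rotation L₁/(3EI) + L₂/(3EI) = 6/EI.
Compatibility: M_C·(L₁+L₂)/(3EI) = θ_0, giving M_C = 41.22 kip·ft (hogging).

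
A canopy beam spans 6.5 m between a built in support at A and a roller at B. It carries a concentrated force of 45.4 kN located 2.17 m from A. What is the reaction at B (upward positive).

Remove the prop at B; the released (primary) structure is a cantilever built in at A.
Downward deflection at the released point B due to the loads:
  point load 45.4 at a = 2.17: Pa²(3L − a)/(6EI) = 617.5/EI
Flexibility coefficient — unit upward force at B: δ_{BB} = L³/(3EI) = 91.54/EI.
The prop prevents deflection at B: R_B = δ_0/δ_{BB} = 617.5/91.54 = 6.745 kN.

R_B = 6.745 kN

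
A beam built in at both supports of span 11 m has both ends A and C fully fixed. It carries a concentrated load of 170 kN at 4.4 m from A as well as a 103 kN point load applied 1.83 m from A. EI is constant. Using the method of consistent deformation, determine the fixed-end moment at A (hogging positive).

Release both end moments; the primary structure is a simply-supported span AC with redundants M_A and M_C.
On the primary (simply-supported) span, the end slopes from the loading are:
  at A: point load 170 at a = 4.4: Pab(L + b)/(6LEI) = 1316/EI
  at C: point load 170 at a = 4.4: Pab(L + a)/(6LEI) = 1152/EI
  at A: point load 103 at a = 1.83: Pab(L + b)/(6LEI) = 528.2/EI
  at C: point load 103 at a = 1.83: Pab(L + a)/(6LEI) = 336/EI
  θ_A0 = 1845/EI,  θ_C0 = 1488/EI
Flexibility coefficients: a unit moment at one end gives L/(3EI) there and L/(6EI) at the far end, so f₁₁ = f₂₂ = 3.667/EI and f₁₂ = f₂₁ = 1.833/EI.
Compatibility — zero rotation at each built-in end:
  3.667 M_A + 1.833 M_C = 1845
  1.833 M_A + 3.667 M_C = 1488
Solving the pair gives M_A = 400.3 kN·m and M_C = 205.7 kN·m (hogging).

M_A = 400.3 kN·m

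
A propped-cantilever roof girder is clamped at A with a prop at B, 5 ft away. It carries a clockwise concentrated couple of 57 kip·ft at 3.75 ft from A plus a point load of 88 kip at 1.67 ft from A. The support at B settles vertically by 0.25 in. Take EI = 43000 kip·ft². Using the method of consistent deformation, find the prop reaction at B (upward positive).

R_B = 7.617 kip

Take the reaction at B as the redundant and release it; the primary structure is a cantilever fixed at A.
Free-end deflection of the primary structure under the applied loading (downward +):
  clockwise couple 57 at a = 3.75: M₀a(2L − a)/(2EI) = 668/EI
  point load 88 at a = 1.67: Pa²(3L − a)/(6EI) = 545.2/EI
  δ_0 = 1213/EI
Flexibility coefficient — unit upward force at B: δ_{BB} = L³/(3EI) = 41.67/EI.
With EI = 43000 kip·ft²: δ_0 = 0.028214 ft and δ_{BB} = 0.000969 ft/kip.
Compatibility — the beam at B must follow the support down by 0.02083 ft: δ_0 − R_B·δ_{BB} = 0.02083, so R_B = (0.028214 − 0.02083)/0.000969 = 7.617 kip.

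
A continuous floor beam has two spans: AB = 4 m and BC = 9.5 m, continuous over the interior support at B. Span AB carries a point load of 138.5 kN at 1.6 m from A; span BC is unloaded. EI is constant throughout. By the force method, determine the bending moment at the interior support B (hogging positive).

M_B = 27.58 kN·m

Insert a hinge at B; M_B is the redundant, and each span becomes simply supported.
Discontinuity in slope at B on the released structure — sum the simple-span end rotations:
  span AB: point load 138.5 at a = 1.6: Pab(L + a)/(6LEI) = 124.1/EI
  relative rotation θ_0 = (124.1 + 0)/EI = 124.1/EI
A unit hogging moment at B produces rotation L₁/(3EI) + L₂/(3EI) = 4.5/EI.
Slope continuity at B: θ_0 = M_B·4.5/EI, so M_B = 124.1/4.5 = 27.58 kN·m (hogging).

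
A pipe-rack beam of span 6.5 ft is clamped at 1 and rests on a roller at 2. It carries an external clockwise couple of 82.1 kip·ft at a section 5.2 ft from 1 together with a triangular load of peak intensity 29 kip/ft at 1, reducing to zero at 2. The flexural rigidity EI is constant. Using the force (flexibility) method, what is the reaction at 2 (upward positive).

R_2 = 37.04 kip

Release the roller at 2. Primary structure: cantilever fixed at 1.
Free-end deflection of the primary structure under the applied loading (downward +):
  clockwise couple 82.1 at a = 5.2: M₀a(2L − a)/(2EI) = 1665/EI
  triangular load, peak 29 at the fixed end: w₀L⁴/(30EI) = 1726/EI
  δ_0 = 3391/EI
Tip deflection under a unit load at 2: L³/(3EI) = 91.54/EI.
The prop prevents deflection at 2: R_2 = δ_0/δ_{22} = 3391/91.54 = 37.04 kip.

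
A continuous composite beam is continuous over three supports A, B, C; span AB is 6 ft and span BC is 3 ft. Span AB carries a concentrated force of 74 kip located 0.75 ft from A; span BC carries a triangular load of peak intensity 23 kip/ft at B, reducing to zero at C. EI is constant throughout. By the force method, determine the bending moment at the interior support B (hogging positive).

M_B = 22.81 kip·ft

Take M_B as the redundant. Released structure: two simple spans AB and BC with a hinge at B.
Discontinuity in slope at B on the released structure — sum the simple-span end rotations:
  span AB: point load 74 at a = 0.75: Pab(L + a)/(6LEI) = 54.63/EI
  span BC: triangular load, peak 23: w₀L³/(45EI) = 13.8/EI
  relative rotation θ_0 = (54.63 + 13.8)/EI = 68.43/EI
A unit hogging moment at B produces rotation L₁/(3EI) + L₂/(3EI) = 3/EI.
Slope continuity at B: θ_0 = M_B·3/EI, so M_B = 68.43/3 = 22.81 kip·ft (hogging).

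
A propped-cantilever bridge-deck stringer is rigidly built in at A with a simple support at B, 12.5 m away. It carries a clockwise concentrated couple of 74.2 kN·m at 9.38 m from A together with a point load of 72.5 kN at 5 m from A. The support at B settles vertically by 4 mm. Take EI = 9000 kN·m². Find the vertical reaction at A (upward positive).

Take the reaction at B as the redundant and release it; the primary structure is a cantilever fixed at A.
Primary-structure tip deflection at B by superposition:
  clockwise couple 74.2 at a = 9.38: M₀a(2L − a)/(2EI) = 5436/EI
  point load 72.5 at a = 5: Pa²(3L − a)/(6EI) = 9818/EI
  δ_0 = 15253/EI
Tip deflection under a unit load at B: L³/(3EI) = 651/EI.
With EI = 9000 kN·m²: δ_0 = 1.6948 m and δ_{BB} = 0.072338 m/kN.
Compatibility — the beam at B must follow the support down by 0.004 m: δ_0 − R_B·δ_{BB} = 0.004, so R_B = (1.6948 − 0.004)/0.072338 = 23.37 kN.
Vertical equilibrium: R_A = ΣP − R_B = 72.5 − 23.37 = 49.13 kN.

R_A = 49.13 kN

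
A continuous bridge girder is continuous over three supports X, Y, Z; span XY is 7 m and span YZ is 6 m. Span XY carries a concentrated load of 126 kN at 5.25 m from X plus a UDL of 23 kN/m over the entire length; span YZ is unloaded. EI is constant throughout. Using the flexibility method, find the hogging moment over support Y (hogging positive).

M_Y = 153.8 kN·m

Insert a hinge at Y; M_Y is the redundant, and each span becomes simply supported.
Rotations at Y on the released spans (each span's end-slope, ×1/EI):
  span XY: point load 126 at a = 5.25: Pab(L + a)/(6LEI) = 337.6/EI
  span XY: UDL 23: wL³/(24EI) = 328.7/EI
  relative rotation θ_0 = (666.3 + 0)/EI = 666.3/EI
A unit hogging moment at Y produces rotation L₁/(3EI) + L₂/(3EI) = 4.333/EI.
Compatibility: M_Y·(L₁+L₂)/(3EI) = θ_0, giving M_Y = 153.8 kN·m (hogging).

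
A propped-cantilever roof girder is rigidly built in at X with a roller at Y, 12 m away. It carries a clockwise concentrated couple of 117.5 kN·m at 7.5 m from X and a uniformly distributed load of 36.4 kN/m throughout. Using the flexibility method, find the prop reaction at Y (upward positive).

Remove the prop at Y; the released (primary) structure is a cantilever built in at X.
Deflection at Y on the released cantilever, summing each load's contribution:
  clockwise couple 117.5 at a = 7.5: M₀a(2L − a)/(2EI) = 7270/EI
  UDL 36.4: wL⁴/(8EI) = 94349/EI
  δ_0 = 101619/EI
Tip deflection under a unit load at Y: L³/(3EI) = 576/EI.
The prop prevents deflection at Y: R_Y = δ_0/δ_{YY} = 101619/576 = 176.4 kN.

R_Y = 176.4 kN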